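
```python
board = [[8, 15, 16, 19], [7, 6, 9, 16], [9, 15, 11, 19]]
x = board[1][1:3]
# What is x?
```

board[1] = [7, 6, 9, 16]. board[1] has length 4. The slice board[1][1:3] selects indices [1, 2] (1->6, 2->9), giving [6, 9].

[6, 9]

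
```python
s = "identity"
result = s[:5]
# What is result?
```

s has length 8. The slice s[:5] selects indices [0, 1, 2, 3, 4] (0->'i', 1->'d', 2->'e', 3->'n', 4->'t'), giving 'ident'.

'ident'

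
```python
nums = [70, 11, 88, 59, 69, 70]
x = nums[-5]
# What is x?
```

nums has length 6. Negative index -5 maps to positive index 6 + (-5) = 1. nums[1] = 11.

11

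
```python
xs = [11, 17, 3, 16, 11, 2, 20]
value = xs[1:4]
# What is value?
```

xs has length 7. The slice xs[1:4] selects indices [1, 2, 3] (1->17, 2->3, 3->16), giving [17, 3, 16].

[17, 3, 16]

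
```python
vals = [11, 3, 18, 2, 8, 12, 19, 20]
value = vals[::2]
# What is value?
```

vals has length 8. The slice vals[::2] selects indices [0, 2, 4, 6] (0->11, 2->18, 4->8, 6->19), giving [11, 18, 8, 19].

[11, 18, 8, 19]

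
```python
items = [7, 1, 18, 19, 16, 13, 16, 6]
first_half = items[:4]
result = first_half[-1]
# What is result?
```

items has length 8. The slice items[:4] selects indices [0, 1, 2, 3] (0->7, 1->1, 2->18, 3->19), giving [7, 1, 18, 19]. So first_half = [7, 1, 18, 19]. Then first_half[-1] = 19.

19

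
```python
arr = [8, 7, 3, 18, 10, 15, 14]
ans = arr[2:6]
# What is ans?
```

arr has length 7. The slice arr[2:6] selects indices [2, 3, 4, 5] (2->3, 3->18, 4->10, 5->15), giving [3, 18, 10, 15].

[3, 18, 10, 15]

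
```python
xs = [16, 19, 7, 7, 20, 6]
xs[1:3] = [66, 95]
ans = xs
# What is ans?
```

xs starts as [16, 19, 7, 7, 20, 6] (length 6). The slice xs[1:3] covers indices [1, 2] with values [19, 7]. Replacing that slice with [66, 95] (same length) produces [16, 66, 95, 7, 20, 6].

[16, 66, 95, 7, 20, 6]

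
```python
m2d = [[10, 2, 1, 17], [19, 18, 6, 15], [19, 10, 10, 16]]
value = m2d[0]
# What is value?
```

m2d has 3 rows. Row 0 is [10, 2, 1, 17].

[10, 2, 1, 17]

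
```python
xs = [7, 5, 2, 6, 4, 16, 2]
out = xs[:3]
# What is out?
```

xs has length 7. The slice xs[:3] selects indices [0, 1, 2] (0->7, 1->5, 2->2), giving [7, 5, 2].

[7, 5, 2]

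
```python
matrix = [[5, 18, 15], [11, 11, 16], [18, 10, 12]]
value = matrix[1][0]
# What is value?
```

matrix[1] = [11, 11, 16]. Taking column 0 of that row yields 11.

11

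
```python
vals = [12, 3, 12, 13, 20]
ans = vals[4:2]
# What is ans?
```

vals has length 5. The slice vals[4:2] resolves to an empty index range, so the result is [].

[]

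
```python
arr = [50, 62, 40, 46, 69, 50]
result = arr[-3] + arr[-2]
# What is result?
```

arr has length 6. Negative index -3 maps to positive index 6 + (-3) = 3. arr[3] = 46.
arr has length 6. Negative index -2 maps to positive index 6 + (-2) = 4. arr[4] = 69.
Sum: 46 + 69 = 115.

115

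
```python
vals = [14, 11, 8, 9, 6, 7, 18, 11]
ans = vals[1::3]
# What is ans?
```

vals has length 8. The slice vals[1::3] selects indices [1, 4, 7] (1->11, 4->6, 7->11), giving [11, 6, 11].

[11, 6, 11]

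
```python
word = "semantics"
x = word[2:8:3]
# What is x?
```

word has length 9. The slice word[2:8:3] selects indices [2, 5] (2->'m', 5->'t'), giving 'mt'.

'mt'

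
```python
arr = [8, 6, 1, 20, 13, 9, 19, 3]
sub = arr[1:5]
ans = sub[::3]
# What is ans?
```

arr has length 8. The slice arr[1:5] selects indices [1, 2, 3, 4] (1->6, 2->1, 3->20, 4->13), giving [6, 1, 20, 13]. So sub = [6, 1, 20, 13]. sub has length 4. The slice sub[::3] selects indices [0, 3] (0->6, 3->13), giving [6, 13].

[6, 13]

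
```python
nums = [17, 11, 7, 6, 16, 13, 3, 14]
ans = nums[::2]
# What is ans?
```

nums has length 8. The slice nums[::2] selects indices [0, 2, 4, 6] (0->17, 2->7, 4->16, 6->3), giving [17, 7, 16, 3].

[17, 7, 16, 3]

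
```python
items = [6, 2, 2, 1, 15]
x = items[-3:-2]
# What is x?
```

items has length 5. The slice items[-3:-2] selects indices [2] (2->2), giving [2].

[2]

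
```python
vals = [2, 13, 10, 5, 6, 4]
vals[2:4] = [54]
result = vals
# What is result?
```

vals starts as [2, 13, 10, 5, 6, 4] (length 6). The slice vals[2:4] covers indices [2, 3] with values [10, 5]. Replacing that slice with [54] (different length) produces [2, 13, 54, 6, 4].

[2, 13, 54, 6, 4]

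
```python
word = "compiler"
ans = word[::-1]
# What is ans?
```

word has length 8. The slice word[::-1] selects indices [7, 6, 5, 4, 3, 2, 1, 0] (7->'r', 6->'e', 5->'l', 4->'i', 3->'p', 2->'m', 1->'o', 0->'c'), giving 'relipmoc'.

'relipmoc'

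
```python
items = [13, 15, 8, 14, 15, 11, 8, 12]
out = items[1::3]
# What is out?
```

items has length 8. The slice items[1::3] selects indices [1, 4, 7] (1->15, 4->15, 7->12), giving [15, 15, 12].

[15, 15, 12]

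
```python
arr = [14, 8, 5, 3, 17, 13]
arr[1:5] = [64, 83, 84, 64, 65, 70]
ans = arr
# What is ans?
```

arr starts as [14, 8, 5, 3, 17, 13] (length 6). The slice arr[1:5] covers indices [1, 2, 3, 4] with values [8, 5, 3, 17]. Replacing that slice with [64, 83, 84, 64, 65, 70] (different length) produces [14, 64, 83, 84, 64, 65, 70, 13].

[14, 64, 83, 84, 64, 65, 70, 13]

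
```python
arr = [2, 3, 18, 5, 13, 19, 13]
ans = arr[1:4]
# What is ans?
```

arr has length 7. The slice arr[1:4] selects indices [1, 2, 3] (1->3, 2->18, 3->5), giving [3, 18, 5].

[3, 18, 5]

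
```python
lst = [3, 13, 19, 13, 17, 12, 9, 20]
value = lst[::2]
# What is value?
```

lst has length 8. The slice lst[::2] selects indices [0, 2, 4, 6] (0->3, 2->19, 4->17, 6->9), giving [3, 19, 17, 9].

[3, 19, 17, 9]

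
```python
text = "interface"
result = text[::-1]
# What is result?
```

text has length 9. The slice text[::-1] selects indices [8, 7, 6, 5, 4, 3, 2, 1, 0] (8->'e', 7->'c', 6->'a', 5->'f', 4->'r', 3->'e', 2->'t', 1->'n', 0->'i'), giving 'ecafretni'.

'ecafretni'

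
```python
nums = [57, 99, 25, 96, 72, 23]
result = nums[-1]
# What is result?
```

nums has length 6. Negative index -1 maps to positive index 6 + (-1) = 5. nums[5] = 23.

23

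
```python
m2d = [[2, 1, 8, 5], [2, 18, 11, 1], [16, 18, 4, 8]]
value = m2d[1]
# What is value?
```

m2d has 3 rows. Row 1 is [2, 18, 11, 1].

[2, 18, 11, 1]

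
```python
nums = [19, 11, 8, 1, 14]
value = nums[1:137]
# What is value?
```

nums has length 5. The slice nums[1:137] selects indices [1, 2, 3, 4] (1->11, 2->8, 3->1, 4->14), giving [11, 8, 1, 14].

[11, 8, 1, 14]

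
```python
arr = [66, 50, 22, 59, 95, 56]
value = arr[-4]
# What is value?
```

arr has length 6. Negative index -4 maps to positive index 6 + (-4) = 2. arr[2] = 22.

22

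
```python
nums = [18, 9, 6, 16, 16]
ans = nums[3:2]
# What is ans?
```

nums has length 5. The slice nums[3:2] resolves to an empty index range, so the result is [].

[]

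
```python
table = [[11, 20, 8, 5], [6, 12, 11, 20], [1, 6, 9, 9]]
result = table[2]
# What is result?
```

table has 3 rows. Row 2 is [1, 6, 9, 9].

[1, 6, 9, 9]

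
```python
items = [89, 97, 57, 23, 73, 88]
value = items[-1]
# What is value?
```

items has length 6. Negative index -1 maps to positive index 6 + (-1) = 5. items[5] = 88.

88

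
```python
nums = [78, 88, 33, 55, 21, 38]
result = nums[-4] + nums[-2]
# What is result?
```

nums has length 6. Negative index -4 maps to positive index 6 + (-4) = 2. nums[2] = 33.
nums has length 6. Negative index -2 maps to positive index 6 + (-2) = 4. nums[4] = 21.
Sum: 33 + 21 = 54.

54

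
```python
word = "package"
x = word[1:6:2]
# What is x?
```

word has length 7. The slice word[1:6:2] selects indices [1, 3, 5] (1->'a', 3->'k', 5->'g'), giving 'akg'.

'akg'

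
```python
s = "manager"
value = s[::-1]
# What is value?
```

s has length 7. The slice s[::-1] selects indices [6, 5, 4, 3, 2, 1, 0] (6->'r', 5->'e', 4->'g', 3->'a', 2->'n', 1->'a', 0->'m'), giving 'reganam'.

'reganam'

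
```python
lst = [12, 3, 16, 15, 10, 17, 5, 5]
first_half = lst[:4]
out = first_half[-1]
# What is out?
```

lst has length 8. The slice lst[:4] selects indices [0, 1, 2, 3] (0->12, 1->3, 2->16, 3->15), giving [12, 3, 16, 15]. So first_half = [12, 3, 16, 15]. Then first_half[-1] = 15.

15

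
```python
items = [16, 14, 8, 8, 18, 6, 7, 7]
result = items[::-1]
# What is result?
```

items has length 8. The slice items[::-1] selects indices [7, 6, 5, 4, 3, 2, 1, 0] (7->7, 6->7, 5->6, 4->18, 3->8, 2->8, 1->14, 0->16), giving [7, 7, 6, 18, 8, 8, 14, 16].

[7, 7, 6, 18, 8, 8, 14, 16]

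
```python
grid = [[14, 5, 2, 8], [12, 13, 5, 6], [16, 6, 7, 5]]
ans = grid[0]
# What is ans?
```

grid has 3 rows. Row 0 is [14, 5, 2, 8].

[14, 5, 2, 8]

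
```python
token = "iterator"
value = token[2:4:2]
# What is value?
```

token has length 8. The slice token[2:4:2] selects indices [2] (2->'e'), giving 'e'.

'e'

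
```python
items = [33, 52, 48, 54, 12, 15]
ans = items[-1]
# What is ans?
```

items has length 6. Negative index -1 maps to positive index 6 + (-1) = 5. items[5] = 15.

15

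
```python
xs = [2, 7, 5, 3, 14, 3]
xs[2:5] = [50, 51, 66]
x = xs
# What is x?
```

xs starts as [2, 7, 5, 3, 14, 3] (length 6). The slice xs[2:5] covers indices [2, 3, 4] with values [5, 3, 14]. Replacing that slice with [50, 51, 66] (same length) produces [2, 7, 50, 51, 66, 3].

[2, 7, 50, 51, 66, 3]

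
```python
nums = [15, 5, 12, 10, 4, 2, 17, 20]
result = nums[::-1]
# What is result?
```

nums has length 8. The slice nums[::-1] selects indices [7, 6, 5, 4, 3, 2, 1, 0] (7->20, 6->17, 5->2, 4->4, 3->10, 2->12, 1->5, 0->15), giving [20, 17, 2, 4, 10, 12, 5, 15].

[20, 17, 2, 4, 10, 12, 5, 15]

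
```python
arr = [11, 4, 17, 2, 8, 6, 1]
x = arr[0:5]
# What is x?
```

arr has length 7. The slice arr[0:5] selects indices [0, 1, 2, 3, 4] (0->11, 1->4, 2->17, 3->2, 4->8), giving [11, 4, 17, 2, 8].

[11, 4, 17, 2, 8]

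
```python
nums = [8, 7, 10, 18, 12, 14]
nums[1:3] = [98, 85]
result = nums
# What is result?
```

nums starts as [8, 7, 10, 18, 12, 14] (length 6). The slice nums[1:3] covers indices [1, 2] with values [7, 10]. Replacing that slice with [98, 85] (same length) produces [8, 98, 85, 18, 12, 14].

[8, 98, 85, 18, 12, 14]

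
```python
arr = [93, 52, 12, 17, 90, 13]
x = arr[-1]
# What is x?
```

arr has length 6. Negative index -1 maps to positive index 6 + (-1) = 5. arr[5] = 13.

13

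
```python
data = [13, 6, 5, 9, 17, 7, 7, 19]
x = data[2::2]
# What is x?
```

data has length 8. The slice data[2::2] selects indices [2, 4, 6] (2->5, 4->17, 6->7), giving [5, 17, 7].

[5, 17, 7]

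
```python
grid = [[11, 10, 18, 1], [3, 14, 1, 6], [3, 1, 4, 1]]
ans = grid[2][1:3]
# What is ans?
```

grid[2] = [3, 1, 4, 1]. grid[2] has length 4. The slice grid[2][1:3] selects indices [1, 2] (1->1, 2->4), giving [1, 4].

[1, 4]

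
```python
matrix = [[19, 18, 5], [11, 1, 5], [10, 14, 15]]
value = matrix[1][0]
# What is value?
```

matrix[1] = [11, 1, 5]. Taking column 0 of that row yields 11.

11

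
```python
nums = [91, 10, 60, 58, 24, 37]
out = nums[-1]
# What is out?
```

nums has length 6. Negative index -1 maps to positive index 6 + (-1) = 5. nums[5] = 37.

37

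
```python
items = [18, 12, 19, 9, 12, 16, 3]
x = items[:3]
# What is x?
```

items has length 7. The slice items[:3] selects indices [0, 1, 2] (0->18, 1->12, 2->19), giving [18, 12, 19].

[18, 12, 19]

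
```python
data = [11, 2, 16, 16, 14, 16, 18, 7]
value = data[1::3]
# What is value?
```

data has length 8. The slice data[1::3] selects indices [1, 4, 7] (1->2, 4->14, 7->7), giving [2, 14, 7].

[2, 14, 7]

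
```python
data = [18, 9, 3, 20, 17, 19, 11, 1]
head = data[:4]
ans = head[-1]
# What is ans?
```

data has length 8. The slice data[:4] selects indices [0, 1, 2, 3] (0->18, 1->9, 2->3, 3->20), giving [18, 9, 3, 20]. So head = [18, 9, 3, 20]. Then head[-1] = 20.

20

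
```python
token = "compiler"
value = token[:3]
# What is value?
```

token has length 8. The slice token[:3] selects indices [0, 1, 2] (0->'c', 1->'o', 2->'m'), giving 'com'.

'com'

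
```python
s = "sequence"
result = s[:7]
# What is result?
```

s has length 8. The slice s[:7] selects indices [0, 1, 2, 3, 4, 5, 6] (0->'s', 1->'e', 2->'q', 3->'u', 4->'e', 5->'n', 6->'c'), giving 'sequenc'.

'sequenc'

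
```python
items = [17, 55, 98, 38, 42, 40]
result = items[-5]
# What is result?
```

items has length 6. Negative index -5 maps to positive index 6 + (-5) = 1. items[1] = 55.

55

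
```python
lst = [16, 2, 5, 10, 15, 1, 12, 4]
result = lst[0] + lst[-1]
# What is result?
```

lst has length 8. lst[0] = 16.
lst has length 8. Negative index -1 maps to positive index 8 + (-1) = 7. lst[7] = 4.
Sum: 16 + 4 = 20.

20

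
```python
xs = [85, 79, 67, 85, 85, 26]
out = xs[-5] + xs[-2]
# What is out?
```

xs has length 6. Negative index -5 maps to positive index 6 + (-5) = 1. xs[1] = 79.
xs has length 6. Negative index -2 maps to positive index 6 + (-2) = 4. xs[4] = 85.
Sum: 79 + 85 = 164.

164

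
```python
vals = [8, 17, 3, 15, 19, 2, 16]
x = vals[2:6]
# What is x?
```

vals has length 7. The slice vals[2:6] selects indices [2, 3, 4, 5] (2->3, 3->15, 4->19, 5->2), giving [3, 15, 19, 2].

[3, 15, 19, 2]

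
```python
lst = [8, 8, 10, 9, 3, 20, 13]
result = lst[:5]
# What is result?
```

lst has length 7. The slice lst[:5] selects indices [0, 1, 2, 3, 4] (0->8, 1->8, 2->10, 3->9, 4->3), giving [8, 8, 10, 9, 3].

[8, 8, 10, 9, 3]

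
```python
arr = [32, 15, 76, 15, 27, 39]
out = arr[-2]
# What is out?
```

arr has length 6. Negative index -2 maps to positive index 6 + (-2) = 4. arr[4] = 27.

27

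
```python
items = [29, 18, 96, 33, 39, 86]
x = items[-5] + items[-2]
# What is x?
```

items has length 6. Negative index -5 maps to positive index 6 + (-5) = 1. items[1] = 18.
items has length 6. Negative index -2 maps to positive index 6 + (-2) = 4. items[4] = 39.
Sum: 18 + 39 = 57.

57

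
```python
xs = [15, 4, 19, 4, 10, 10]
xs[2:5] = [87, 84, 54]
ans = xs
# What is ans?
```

xs starts as [15, 4, 19, 4, 10, 10] (length 6). The slice xs[2:5] covers indices [2, 3, 4] with values [19, 4, 10]. Replacing that slice with [87, 84, 54] (same length) produces [15, 4, 87, 84, 54, 10].

[15, 4, 87, 84, 54, 10]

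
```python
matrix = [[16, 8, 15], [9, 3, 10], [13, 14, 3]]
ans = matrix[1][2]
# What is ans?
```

matrix[1] = [9, 3, 10]. Taking column 2 of that row yields 10.

10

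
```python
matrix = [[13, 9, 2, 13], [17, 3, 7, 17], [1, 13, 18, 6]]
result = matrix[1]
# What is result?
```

matrix has 3 rows. Row 1 is [17, 3, 7, 17].

[17, 3, 7, 17]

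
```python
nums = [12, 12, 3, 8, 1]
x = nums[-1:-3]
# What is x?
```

nums has length 5. The slice nums[-1:-3] resolves to an empty index range, so the result is [].

[]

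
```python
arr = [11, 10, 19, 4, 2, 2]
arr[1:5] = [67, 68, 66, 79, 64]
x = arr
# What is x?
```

arr starts as [11, 10, 19, 4, 2, 2] (length 6). The slice arr[1:5] covers indices [1, 2, 3, 4] with values [10, 19, 4, 2]. Replacing that slice with [67, 68, 66, 79, 64] (different length) produces [11, 67, 68, 66, 79, 64, 2].

[11, 67, 68, 66, 79, 64, 2]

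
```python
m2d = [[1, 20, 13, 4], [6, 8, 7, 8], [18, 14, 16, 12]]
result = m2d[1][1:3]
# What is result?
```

m2d[1] = [6, 8, 7, 8]. m2d[1] has length 4. The slice m2d[1][1:3] selects indices [1, 2] (1->8, 2->7), giving [8, 7].

[8, 7]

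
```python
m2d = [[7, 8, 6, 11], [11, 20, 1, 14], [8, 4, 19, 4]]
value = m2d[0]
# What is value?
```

m2d has 3 rows. Row 0 is [7, 8, 6, 11].

[7, 8, 6, 11]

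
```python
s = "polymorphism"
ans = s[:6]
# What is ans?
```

s has length 12. The slice s[:6] selects indices [0, 1, 2, 3, 4, 5] (0->'p', 1->'o', 2->'l', 3->'y', 4->'m', 5->'o'), giving 'polymo'.

'polymo'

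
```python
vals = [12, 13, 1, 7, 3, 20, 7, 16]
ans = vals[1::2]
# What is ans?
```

vals has length 8. The slice vals[1::2] selects indices [1, 3, 5, 7] (1->13, 3->7, 5->20, 7->16), giving [13, 7, 20, 16].

[13, 7, 20, 16]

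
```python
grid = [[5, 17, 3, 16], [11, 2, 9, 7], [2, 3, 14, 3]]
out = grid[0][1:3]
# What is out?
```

grid[0] = [5, 17, 3, 16]. grid[0] has length 4. The slice grid[0][1:3] selects indices [1, 2] (1->17, 2->3), giving [17, 3].

[17, 3]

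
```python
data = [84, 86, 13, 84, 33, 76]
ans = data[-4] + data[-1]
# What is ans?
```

data has length 6. Negative index -4 maps to positive index 6 + (-4) = 2. data[2] = 13.
data has length 6. Negative index -1 maps to positive index 6 + (-1) = 5. data[5] = 76.
Sum: 13 + 76 = 89.

89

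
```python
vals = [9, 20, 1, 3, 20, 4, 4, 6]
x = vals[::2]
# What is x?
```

vals has length 8. The slice vals[::2] selects indices [0, 2, 4, 6] (0->9, 2->1, 4->20, 6->4), giving [9, 1, 20, 4].

[9, 1, 20, 4]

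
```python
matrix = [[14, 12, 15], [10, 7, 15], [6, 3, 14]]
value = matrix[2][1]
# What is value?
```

matrix[2] = [6, 3, 14]. Taking column 1 of that row yields 3.

3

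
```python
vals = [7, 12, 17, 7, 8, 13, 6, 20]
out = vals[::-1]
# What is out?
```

vals has length 8. The slice vals[::-1] selects indices [7, 6, 5, 4, 3, 2, 1, 0] (7->20, 6->6, 5->13, 4->8, 3->7, 2->17, 1->12, 0->7), giving [20, 6, 13, 8, 7, 17, 12, 7].

[20, 6, 13, 8, 7, 17, 12, 7]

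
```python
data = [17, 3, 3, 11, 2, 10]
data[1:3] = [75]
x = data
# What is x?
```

data starts as [17, 3, 3, 11, 2, 10] (length 6). The slice data[1:3] covers indices [1, 2] with values [3, 3]. Replacing that slice with [75] (different length) produces [17, 75, 11, 2, 10].

[17, 75, 11, 2, 10]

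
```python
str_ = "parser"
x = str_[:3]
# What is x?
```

str_ has length 6. The slice str_[:3] selects indices [0, 1, 2] (0->'p', 1->'a', 2->'r'), giving 'par'.

'par'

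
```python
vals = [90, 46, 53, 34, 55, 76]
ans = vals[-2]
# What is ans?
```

vals has length 6. Negative index -2 maps to positive index 6 + (-2) = 4. vals[4] = 55.

55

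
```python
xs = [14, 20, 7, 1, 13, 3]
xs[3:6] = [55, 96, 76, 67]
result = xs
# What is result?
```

xs starts as [14, 20, 7, 1, 13, 3] (length 6). The slice xs[3:6] covers indices [3, 4, 5] with values [1, 13, 3]. Replacing that slice with [55, 96, 76, 67] (different length) produces [14, 20, 7, 55, 96, 76, 67].

[14, 20, 7, 55, 96, 76, 67]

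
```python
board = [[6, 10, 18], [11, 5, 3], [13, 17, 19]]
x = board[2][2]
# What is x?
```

board[2] = [13, 17, 19]. Taking column 2 of that row yields 19.

19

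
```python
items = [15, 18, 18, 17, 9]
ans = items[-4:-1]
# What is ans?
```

items has length 5. The slice items[-4:-1] selects indices [1, 2, 3] (1->18, 2->18, 3->17), giving [18, 18, 17].

[18, 18, 17]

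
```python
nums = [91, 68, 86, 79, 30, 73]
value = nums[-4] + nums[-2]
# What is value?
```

nums has length 6. Negative index -4 maps to positive index 6 + (-4) = 2. nums[2] = 86.
nums has length 6. Negative index -2 maps to positive index 6 + (-2) = 4. nums[4] = 30.
Sum: 86 + 30 = 116.

116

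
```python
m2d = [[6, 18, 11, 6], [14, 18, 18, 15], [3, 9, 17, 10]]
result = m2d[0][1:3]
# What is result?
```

m2d[0] = [6, 18, 11, 6]. m2d[0] has length 4. The slice m2d[0][1:3] selects indices [1, 2] (1->18, 2->11), giving [18, 11].

[18, 11]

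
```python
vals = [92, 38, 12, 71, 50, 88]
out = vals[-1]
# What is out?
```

vals has length 6. Negative index -1 maps to positive index 6 + (-1) = 5. vals[5] = 88.

88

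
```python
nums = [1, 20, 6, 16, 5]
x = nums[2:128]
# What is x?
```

nums has length 5. The slice nums[2:128] selects indices [2, 3, 4] (2->6, 3->16, 4->5), giving [6, 16, 5].

[6, 16, 5]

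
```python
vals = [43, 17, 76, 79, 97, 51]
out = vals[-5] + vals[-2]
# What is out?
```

vals has length 6. Negative index -5 maps to positive index 6 + (-5) = 1. vals[1] = 17.
vals has length 6. Negative index -2 maps to positive index 6 + (-2) = 4. vals[4] = 97.
Sum: 17 + 97 = 114.

114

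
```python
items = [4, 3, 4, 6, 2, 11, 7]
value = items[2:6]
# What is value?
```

items has length 7. The slice items[2:6] selects indices [2, 3, 4, 5] (2->4, 3->6, 4->2, 5->11), giving [4, 6, 2, 11].

[4, 6, 2, 11]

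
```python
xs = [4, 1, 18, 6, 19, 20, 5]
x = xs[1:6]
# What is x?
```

xs has length 7. The slice xs[1:6] selects indices [1, 2, 3, 4, 5] (1->1, 2->18, 3->6, 4->19, 5->20), giving [1, 18, 6, 19, 20].

[1, 18, 6, 19, 20]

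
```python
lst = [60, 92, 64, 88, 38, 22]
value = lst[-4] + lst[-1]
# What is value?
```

lst has length 6. Negative index -4 maps to positive index 6 + (-4) = 2. lst[2] = 64.
lst has length 6. Negative index -1 maps to positive index 6 + (-1) = 5. lst[5] = 22.
Sum: 64 + 22 = 86.

86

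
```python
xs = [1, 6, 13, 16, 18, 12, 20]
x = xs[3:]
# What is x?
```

xs has length 7. The slice xs[3:] selects indices [3, 4, 5, 6] (3->16, 4->18, 5->12, 6->20), giving [16, 18, 12, 20].

[16, 18, 12, 20]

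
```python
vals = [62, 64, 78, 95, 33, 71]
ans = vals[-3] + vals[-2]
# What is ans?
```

vals has length 6. Negative index -3 maps to positive index 6 + (-3) = 3. vals[3] = 95.
vals has length 6. Negative index -2 maps to positive index 6 + (-2) = 4. vals[4] = 33.
Sum: 95 + 33 = 128.

128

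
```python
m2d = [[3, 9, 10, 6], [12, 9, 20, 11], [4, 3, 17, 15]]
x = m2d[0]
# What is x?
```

m2d has 3 rows. Row 0 is [3, 9, 10, 6].

[3, 9, 10, 6]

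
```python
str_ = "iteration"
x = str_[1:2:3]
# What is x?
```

str_ has length 9. The slice str_[1:2:3] selects indices [1] (1->'t'), giving 't'.

't'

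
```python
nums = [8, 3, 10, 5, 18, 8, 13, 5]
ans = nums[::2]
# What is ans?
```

nums has length 8. The slice nums[::2] selects indices [0, 2, 4, 6] (0->8, 2->10, 4->18, 6->13), giving [8, 10, 18, 13].

[8, 10, 18, 13]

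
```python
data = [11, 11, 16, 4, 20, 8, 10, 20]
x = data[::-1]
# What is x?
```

data has length 8. The slice data[::-1] selects indices [7, 6, 5, 4, 3, 2, 1, 0] (7->20, 6->10, 5->8, 4->20, 3->4, 2->16, 1->11, 0->11), giving [20, 10, 8, 20, 4, 16, 11, 11].

[20, 10, 8, 20, 4, 16, 11, 11]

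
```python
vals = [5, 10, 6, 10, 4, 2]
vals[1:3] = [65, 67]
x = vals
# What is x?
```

vals starts as [5, 10, 6, 10, 4, 2] (length 6). The slice vals[1:3] covers indices [1, 2] with values [10, 6]. Replacing that slice with [65, 67] (same length) produces [5, 65, 67, 10, 4, 2].

[5, 65, 67, 10, 4, 2]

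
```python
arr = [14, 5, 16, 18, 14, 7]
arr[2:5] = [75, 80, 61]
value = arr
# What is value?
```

arr starts as [14, 5, 16, 18, 14, 7] (length 6). The slice arr[2:5] covers indices [2, 3, 4] with values [16, 18, 14]. Replacing that slice with [75, 80, 61] (same length) produces [14, 5, 75, 80, 61, 7].

[14, 5, 75, 80, 61, 7]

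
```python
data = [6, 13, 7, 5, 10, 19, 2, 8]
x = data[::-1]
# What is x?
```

data has length 8. The slice data[::-1] selects indices [7, 6, 5, 4, 3, 2, 1, 0] (7->8, 6->2, 5->19, 4->10, 3->5, 2->7, 1->13, 0->6), giving [8, 2, 19, 10, 5, 7, 13, 6].

[8, 2, 19, 10, 5, 7, 13, 6]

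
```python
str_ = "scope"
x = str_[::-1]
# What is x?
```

str_ has length 5. The slice str_[::-1] selects indices [4, 3, 2, 1, 0] (4->'e', 3->'p', 2->'o', 1->'c', 0->'s'), giving 'epocs'.

'epocs'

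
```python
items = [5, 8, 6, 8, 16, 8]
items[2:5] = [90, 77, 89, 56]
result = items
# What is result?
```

items starts as [5, 8, 6, 8, 16, 8] (length 6). The slice items[2:5] covers indices [2, 3, 4] with values [6, 8, 16]. Replacing that slice with [90, 77, 89, 56] (different length) produces [5, 8, 90, 77, 89, 56, 8].

[5, 8, 90, 77, 89, 56, 8]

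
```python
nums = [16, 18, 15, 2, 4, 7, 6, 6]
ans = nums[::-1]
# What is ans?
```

nums has length 8. The slice nums[::-1] selects indices [7, 6, 5, 4, 3, 2, 1, 0] (7->6, 6->6, 5->7, 4->4, 3->2, 2->15, 1->18, 0->16), giving [6, 6, 7, 4, 2, 15, 18, 16].

[6, 6, 7, 4, 2, 15, 18, 16]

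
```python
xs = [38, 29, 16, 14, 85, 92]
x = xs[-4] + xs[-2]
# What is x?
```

xs has length 6. Negative index -4 maps to positive index 6 + (-4) = 2. xs[2] = 16.
xs has length 6. Negative index -2 maps to positive index 6 + (-2) = 4. xs[4] = 85.
Sum: 16 + 85 = 101.

101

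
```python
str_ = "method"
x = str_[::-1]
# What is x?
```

str_ has length 6. The slice str_[::-1] selects indices [5, 4, 3, 2, 1, 0] (5->'d', 4->'o', 3->'h', 2->'t', 1->'e', 0->'m'), giving 'dohtem'.

'dohtem'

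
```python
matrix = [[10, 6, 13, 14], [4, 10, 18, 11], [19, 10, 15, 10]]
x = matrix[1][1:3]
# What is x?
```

matrix[1] = [4, 10, 18, 11]. matrix[1] has length 4. The slice matrix[1][1:3] selects indices [1, 2] (1->10, 2->18), giving [10, 18].

[10, 18]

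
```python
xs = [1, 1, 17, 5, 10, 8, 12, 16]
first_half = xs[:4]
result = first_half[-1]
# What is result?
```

xs has length 8. The slice xs[:4] selects indices [0, 1, 2, 3] (0->1, 1->1, 2->17, 3->5), giving [1, 1, 17, 5]. So first_half = [1, 1, 17, 5]. Then first_half[-1] = 5.

5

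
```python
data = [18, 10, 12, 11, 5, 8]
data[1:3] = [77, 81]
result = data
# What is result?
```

data starts as [18, 10, 12, 11, 5, 8] (length 6). The slice data[1:3] covers indices [1, 2] with values [10, 12]. Replacing that slice with [77, 81] (same length) produces [18, 77, 81, 11, 5, 8].

[18, 77, 81, 11, 5, 8]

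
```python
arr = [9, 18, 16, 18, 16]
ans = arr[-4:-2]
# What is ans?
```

arr has length 5. The slice arr[-4:-2] selects indices [1, 2] (1->18, 2->16), giving [18, 16].

[18, 16]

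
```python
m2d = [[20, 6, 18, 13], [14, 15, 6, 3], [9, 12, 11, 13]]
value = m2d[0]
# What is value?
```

m2d has 3 rows. Row 0 is [20, 6, 18, 13].

[20, 6, 18, 13]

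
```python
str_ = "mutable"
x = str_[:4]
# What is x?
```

str_ has length 7. The slice str_[:4] selects indices [0, 1, 2, 3] (0->'m', 1->'u', 2->'t', 3->'a'), giving 'muta'.

'muta'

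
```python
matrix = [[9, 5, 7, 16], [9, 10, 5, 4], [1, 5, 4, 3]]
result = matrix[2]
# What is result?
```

matrix has 3 rows. Row 2 is [1, 5, 4, 3].

[1, 5, 4, 3]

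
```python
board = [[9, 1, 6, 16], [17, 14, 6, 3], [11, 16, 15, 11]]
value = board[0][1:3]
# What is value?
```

board[0] = [9, 1, 6, 16]. board[0] has length 4. The slice board[0][1:3] selects indices [1, 2] (1->1, 2->6), giving [1, 6].

[1, 6]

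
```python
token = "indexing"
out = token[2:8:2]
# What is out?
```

token has length 8. The slice token[2:8:2] selects indices [2, 4, 6] (2->'d', 4->'x', 6->'n'), giving 'dxn'.

'dxn'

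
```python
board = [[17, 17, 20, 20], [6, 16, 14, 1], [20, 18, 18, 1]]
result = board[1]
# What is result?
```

board has 3 rows. Row 1 is [6, 16, 14, 1].

[6, 16, 14, 1]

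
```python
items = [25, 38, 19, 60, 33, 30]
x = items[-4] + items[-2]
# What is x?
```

items has length 6. Negative index -4 maps to positive index 6 + (-4) = 2. items[2] = 19.
items has length 6. Negative index -2 maps to positive index 6 + (-2) = 4. items[4] = 33.
Sum: 19 + 33 = 52.

52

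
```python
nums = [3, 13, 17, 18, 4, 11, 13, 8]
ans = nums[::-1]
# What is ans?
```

nums has length 8. The slice nums[::-1] selects indices [7, 6, 5, 4, 3, 2, 1, 0] (7->8, 6->13, 5->11, 4->4, 3->18, 2->17, 1->13, 0->3), giving [8, 13, 11, 4, 18, 17, 13, 3].

[8, 13, 11, 4, 18, 17, 13, 3]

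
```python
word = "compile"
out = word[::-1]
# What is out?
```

word has length 7. The slice word[::-1] selects indices [6, 5, 4, 3, 2, 1, 0] (6->'e', 5->'l', 4->'i', 3->'p', 2->'m', 1->'o', 0->'c'), giving 'elipmoc'.

'elipmoc'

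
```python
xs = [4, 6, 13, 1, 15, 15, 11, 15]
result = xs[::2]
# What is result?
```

xs has length 8. The slice xs[::2] selects indices [0, 2, 4, 6] (0->4, 2->13, 4->15, 6->11), giving [4, 13, 15, 11].

[4, 13, 15, 11]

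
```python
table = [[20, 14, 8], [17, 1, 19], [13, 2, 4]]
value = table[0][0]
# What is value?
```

table[0] = [20, 14, 8]. Taking column 0 of that row yields 20.

20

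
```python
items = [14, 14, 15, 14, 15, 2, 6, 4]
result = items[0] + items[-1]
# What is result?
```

items has length 8. items[0] = 14.
items has length 8. Negative index -1 maps to positive index 8 + (-1) = 7. items[7] = 4.
Sum: 14 + 4 = 18.

18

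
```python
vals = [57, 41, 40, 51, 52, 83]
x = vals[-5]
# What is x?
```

vals has length 6. Negative index -5 maps to positive index 6 + (-5) = 1. vals[1] = 41.

41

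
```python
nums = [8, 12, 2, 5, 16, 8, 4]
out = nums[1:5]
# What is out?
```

nums has length 7. The slice nums[1:5] selects indices [1, 2, 3, 4] (1->12, 2->2, 3->5, 4->16), giving [12, 2, 5, 16].

[12, 2, 5, 16]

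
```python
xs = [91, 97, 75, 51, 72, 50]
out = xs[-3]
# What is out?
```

xs has length 6. Negative index -3 maps to positive index 6 + (-3) = 3. xs[3] = 51.

51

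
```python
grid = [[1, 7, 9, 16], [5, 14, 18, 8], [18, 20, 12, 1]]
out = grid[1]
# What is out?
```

grid has 3 rows. Row 1 is [5, 14, 18, 8].

[5, 14, 18, 8]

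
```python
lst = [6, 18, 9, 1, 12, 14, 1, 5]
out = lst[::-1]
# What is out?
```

lst has length 8. The slice lst[::-1] selects indices [7, 6, 5, 4, 3, 2, 1, 0] (7->5, 6->1, 5->14, 4->12, 3->1, 2->9, 1->18, 0->6), giving [5, 1, 14, 12, 1, 9, 18, 6].

[5, 1, 14, 12, 1, 9, 18, 6]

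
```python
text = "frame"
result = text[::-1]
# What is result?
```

text has length 5. The slice text[::-1] selects indices [4, 3, 2, 1, 0] (4->'e', 3->'m', 2->'a', 1->'r', 0->'f'), giving 'emarf'.

'emarf'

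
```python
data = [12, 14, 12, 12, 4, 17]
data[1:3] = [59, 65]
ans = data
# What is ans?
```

data starts as [12, 14, 12, 12, 4, 17] (length 6). The slice data[1:3] covers indices [1, 2] with values [14, 12]. Replacing that slice with [59, 65] (same length) produces [12, 59, 65, 12, 4, 17].

[12, 59, 65, 12, 4, 17]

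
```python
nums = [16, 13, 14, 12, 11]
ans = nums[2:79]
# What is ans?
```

nums has length 5. The slice nums[2:79] selects indices [2, 3, 4] (2->14, 3->12, 4->11), giving [14, 12, 11].

[14, 12, 11]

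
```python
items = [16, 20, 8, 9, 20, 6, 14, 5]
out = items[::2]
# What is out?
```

items has length 8. The slice items[::2] selects indices [0, 2, 4, 6] (0->16, 2->8, 4->20, 6->14), giving [16, 8, 20, 14].

[16, 8, 20, 14]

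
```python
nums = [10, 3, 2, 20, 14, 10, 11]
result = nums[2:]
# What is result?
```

nums has length 7. The slice nums[2:] selects indices [2, 3, 4, 5, 6] (2->2, 3->20, 4->14, 5->10, 6->11), giving [2, 20, 14, 10, 11].

[2, 20, 14, 10, 11]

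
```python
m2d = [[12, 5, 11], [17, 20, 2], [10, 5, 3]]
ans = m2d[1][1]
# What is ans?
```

m2d[1] = [17, 20, 2]. Taking column 1 of that row yields 20.

20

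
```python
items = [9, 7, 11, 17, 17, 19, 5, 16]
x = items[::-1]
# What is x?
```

items has length 8. The slice items[::-1] selects indices [7, 6, 5, 4, 3, 2, 1, 0] (7->16, 6->5, 5->19, 4->17, 3->17, 2->11, 1->7, 0->9), giving [16, 5, 19, 17, 17, 11, 7, 9].

[16, 5, 19, 17, 17, 11, 7, 9]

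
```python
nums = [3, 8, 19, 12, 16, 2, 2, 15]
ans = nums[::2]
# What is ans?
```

nums has length 8. The slice nums[::2] selects indices [0, 2, 4, 6] (0->3, 2->19, 4->16, 6->2), giving [3, 19, 16, 2].

[3, 19, 16, 2]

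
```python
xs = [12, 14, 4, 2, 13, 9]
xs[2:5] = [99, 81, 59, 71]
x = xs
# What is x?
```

xs starts as [12, 14, 4, 2, 13, 9] (length 6). The slice xs[2:5] covers indices [2, 3, 4] with values [4, 2, 13]. Replacing that slice with [99, 81, 59, 71] (different length) produces [12, 14, 99, 81, 59, 71, 9].

[12, 14, 99, 81, 59, 71, 9]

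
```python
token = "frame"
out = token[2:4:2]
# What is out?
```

token has length 5. The slice token[2:4:2] selects indices [2] (2->'a'), giving 'a'.

'a'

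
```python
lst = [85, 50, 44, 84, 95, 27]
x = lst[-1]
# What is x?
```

lst has length 6. Negative index -1 maps to positive index 6 + (-1) = 5. lst[5] = 27.

27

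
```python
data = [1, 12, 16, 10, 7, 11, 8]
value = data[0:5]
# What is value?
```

data has length 7. The slice data[0:5] selects indices [0, 1, 2, 3, 4] (0->1, 1->12, 2->16, 3->10, 4->7), giving [1, 12, 16, 10, 7].

[1, 12, 16, 10, 7]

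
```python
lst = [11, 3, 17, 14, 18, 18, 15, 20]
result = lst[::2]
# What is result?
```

lst has length 8. The slice lst[::2] selects indices [0, 2, 4, 6] (0->11, 2->17, 4->18, 6->15), giving [11, 17, 18, 15].

[11, 17, 18, 15]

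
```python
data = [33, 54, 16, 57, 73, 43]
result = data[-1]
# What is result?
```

data has length 6. Negative index -1 maps to positive index 6 + (-1) = 5. data[5] = 43.

43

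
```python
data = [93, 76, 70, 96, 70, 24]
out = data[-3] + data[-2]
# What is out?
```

data has length 6. Negative index -3 maps to positive index 6 + (-3) = 3. data[3] = 96.
data has length 6. Negative index -2 maps to positive index 6 + (-2) = 4. data[4] = 70.
Sum: 96 + 70 = 166.

166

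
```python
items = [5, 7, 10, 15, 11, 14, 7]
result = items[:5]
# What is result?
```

items has length 7. The slice items[:5] selects indices [0, 1, 2, 3, 4] (0->5, 1->7, 2->10, 3->15, 4->11), giving [5, 7, 10, 15, 11].

[5, 7, 10, 15, 11]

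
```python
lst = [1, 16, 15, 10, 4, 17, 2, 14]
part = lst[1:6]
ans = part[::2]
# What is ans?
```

lst has length 8. The slice lst[1:6] selects indices [1, 2, 3, 4, 5] (1->16, 2->15, 3->10, 4->4, 5->17), giving [16, 15, 10, 4, 17]. So part = [16, 15, 10, 4, 17]. part has length 5. The slice part[::2] selects indices [0, 2, 4] (0->16, 2->10, 4->17), giving [16, 10, 17].

[16, 10, 17]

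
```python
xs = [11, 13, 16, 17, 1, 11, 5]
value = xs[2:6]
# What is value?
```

xs has length 7. The slice xs[2:6] selects indices [2, 3, 4, 5] (2->16, 3->17, 4->1, 5->11), giving [16, 17, 1, 11].

[16, 17, 1, 11]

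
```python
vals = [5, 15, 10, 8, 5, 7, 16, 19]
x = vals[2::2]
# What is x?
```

vals has length 8. The slice vals[2::2] selects indices [2, 4, 6] (2->10, 4->5, 6->16), giving [10, 5, 16].

[10, 5, 16]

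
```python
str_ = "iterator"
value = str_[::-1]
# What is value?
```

str_ has length 8. The slice str_[::-1] selects indices [7, 6, 5, 4, 3, 2, 1, 0] (7->'r', 6->'o', 5->'t', 4->'a', 3->'r', 2->'e', 1->'t', 0->'i'), giving 'rotareti'.

'rotareti'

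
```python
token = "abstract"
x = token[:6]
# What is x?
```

token has length 8. The slice token[:6] selects indices [0, 1, 2, 3, 4, 5] (0->'a', 1->'b', 2->'s', 3->'t', 4->'r', 5->'a'), giving 'abstra'.

'abstra'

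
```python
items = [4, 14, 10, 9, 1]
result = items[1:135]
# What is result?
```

items has length 5. The slice items[1:135] selects indices [1, 2, 3, 4] (1->14, 2->10, 3->9, 4->1), giving [14, 10, 9, 1].

[14, 10, 9, 1]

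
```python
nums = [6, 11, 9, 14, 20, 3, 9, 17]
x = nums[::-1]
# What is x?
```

nums has length 8. The slice nums[::-1] selects indices [7, 6, 5, 4, 3, 2, 1, 0] (7->17, 6->9, 5->3, 4->20, 3->14, 2->9, 1->11, 0->6), giving [17, 9, 3, 20, 14, 9, 11, 6].

[17, 9, 3, 20, 14, 9, 11, 6]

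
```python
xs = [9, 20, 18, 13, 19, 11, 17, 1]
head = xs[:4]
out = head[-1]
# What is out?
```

xs has length 8. The slice xs[:4] selects indices [0, 1, 2, 3] (0->9, 1->20, 2->18, 3->13), giving [9, 20, 18, 13]. So head = [9, 20, 18, 13]. Then head[-1] = 13.

13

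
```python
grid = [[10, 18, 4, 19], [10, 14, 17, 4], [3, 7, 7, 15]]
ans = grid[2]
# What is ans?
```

grid has 3 rows. Row 2 is [3, 7, 7, 15].

[3, 7, 7, 15]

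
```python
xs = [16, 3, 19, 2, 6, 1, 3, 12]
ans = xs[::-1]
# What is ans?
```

xs has length 8. The slice xs[::-1] selects indices [7, 6, 5, 4, 3, 2, 1, 0] (7->12, 6->3, 5->1, 4->6, 3->2, 2->19, 1->3, 0->16), giving [12, 3, 1, 6, 2, 19, 3, 16].

[12, 3, 1, 6, 2, 19, 3, 16]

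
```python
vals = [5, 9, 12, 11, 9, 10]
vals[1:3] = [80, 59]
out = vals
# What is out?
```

vals starts as [5, 9, 12, 11, 9, 10] (length 6). The slice vals[1:3] covers indices [1, 2] with values [9, 12]. Replacing that slice with [80, 59] (same length) produces [5, 80, 59, 11, 9, 10].

[5, 80, 59, 11, 9, 10]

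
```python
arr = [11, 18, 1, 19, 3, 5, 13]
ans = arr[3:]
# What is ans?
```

arr has length 7. The slice arr[3:] selects indices [3, 4, 5, 6] (3->19, 4->3, 5->5, 6->13), giving [19, 3, 5, 13].

[19, 3, 5, 13]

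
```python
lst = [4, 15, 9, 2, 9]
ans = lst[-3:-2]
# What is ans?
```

lst has length 5. The slice lst[-3:-2] selects indices [2] (2->9), giving [9].

[9]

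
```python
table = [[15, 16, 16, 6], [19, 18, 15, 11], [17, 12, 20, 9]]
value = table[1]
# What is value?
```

table has 3 rows. Row 1 is [19, 18, 15, 11].

[19, 18, 15, 11]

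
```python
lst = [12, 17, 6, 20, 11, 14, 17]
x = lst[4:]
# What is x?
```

lst has length 7. The slice lst[4:] selects indices [4, 5, 6] (4->11, 5->14, 6->17), giving [11, 14, 17].

[11, 14, 17]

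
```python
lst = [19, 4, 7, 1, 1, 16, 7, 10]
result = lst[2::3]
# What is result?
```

lst has length 8. The slice lst[2::3] selects indices [2, 5] (2->7, 5->16), giving [7, 16].

[7, 16]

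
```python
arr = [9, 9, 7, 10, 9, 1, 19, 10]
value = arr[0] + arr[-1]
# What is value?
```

arr has length 8. arr[0] = 9.
arr has length 8. Negative index -1 maps to positive index 8 + (-1) = 7. arr[7] = 10.
Sum: 9 + 10 = 19.

19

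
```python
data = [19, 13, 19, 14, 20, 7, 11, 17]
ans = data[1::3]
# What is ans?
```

data has length 8. The slice data[1::3] selects indices [1, 4, 7] (1->13, 4->20, 7->17), giving [13, 20, 17].

[13, 20, 17]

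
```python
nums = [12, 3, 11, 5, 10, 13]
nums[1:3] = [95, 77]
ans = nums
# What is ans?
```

nums starts as [12, 3, 11, 5, 10, 13] (length 6). The slice nums[1:3] covers indices [1, 2] with values [3, 11]. Replacing that slice with [95, 77] (same length) produces [12, 95, 77, 5, 10, 13].

[12, 95, 77, 5, 10, 13]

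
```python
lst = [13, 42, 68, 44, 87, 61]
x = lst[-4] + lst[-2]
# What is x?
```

lst has length 6. Negative index -4 maps to positive index 6 + (-4) = 2. lst[2] = 68.
lst has length 6. Negative index -2 maps to positive index 6 + (-2) = 4. lst[4] = 87.
Sum: 68 + 87 = 155.

155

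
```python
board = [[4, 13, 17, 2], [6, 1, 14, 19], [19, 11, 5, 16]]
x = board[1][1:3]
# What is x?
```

board[1] = [6, 1, 14, 19]. board[1] has length 4. The slice board[1][1:3] selects indices [1, 2] (1->1, 2->14), giving [1, 14].

[1, 14]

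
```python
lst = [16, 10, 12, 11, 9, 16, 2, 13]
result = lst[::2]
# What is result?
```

lst has length 8. The slice lst[::2] selects indices [0, 2, 4, 6] (0->16, 2->12, 4->9, 6->2), giving [16, 12, 9, 2].

[16, 12, 9, 2]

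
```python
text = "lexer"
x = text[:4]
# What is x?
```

text has length 5. The slice text[:4] selects indices [0, 1, 2, 3] (0->'l', 1->'e', 2->'x', 3->'e'), giving 'lexe'.

'lexe'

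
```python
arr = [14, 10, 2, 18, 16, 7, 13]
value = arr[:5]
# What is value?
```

arr has length 7. The slice arr[:5] selects indices [0, 1, 2, 3, 4] (0->14, 1->10, 2->2, 3->18, 4->16), giving [14, 10, 2, 18, 16].

[14, 10, 2, 18, 16]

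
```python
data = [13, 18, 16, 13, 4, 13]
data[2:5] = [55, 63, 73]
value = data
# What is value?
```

data starts as [13, 18, 16, 13, 4, 13] (length 6). The slice data[2:5] covers indices [2, 3, 4] with values [16, 13, 4]. Replacing that slice with [55, 63, 73] (same length) produces [13, 18, 55, 63, 73, 13].

[13, 18, 55, 63, 73, 13]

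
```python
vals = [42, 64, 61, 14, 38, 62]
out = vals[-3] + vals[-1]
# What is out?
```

vals has length 6. Negative index -3 maps to positive index 6 + (-3) = 3. vals[3] = 14.
vals has length 6. Negative index -1 maps to positive index 6 + (-1) = 5. vals[5] = 62.
Sum: 14 + 62 = 76.

76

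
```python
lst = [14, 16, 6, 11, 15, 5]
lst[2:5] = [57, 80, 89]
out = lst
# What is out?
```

lst starts as [14, 16, 6, 11, 15, 5] (length 6). The slice lst[2:5] covers indices [2, 3, 4] with values [6, 11, 15]. Replacing that slice with [57, 80, 89] (same length) produces [14, 16, 57, 80, 89, 5].

[14, 16, 57, 80, 89, 5]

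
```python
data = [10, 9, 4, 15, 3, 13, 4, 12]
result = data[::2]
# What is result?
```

data has length 8. The slice data[::2] selects indices [0, 2, 4, 6] (0->10, 2->4, 4->3, 6->4), giving [10, 4, 3, 4].

[10, 4, 3, 4]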